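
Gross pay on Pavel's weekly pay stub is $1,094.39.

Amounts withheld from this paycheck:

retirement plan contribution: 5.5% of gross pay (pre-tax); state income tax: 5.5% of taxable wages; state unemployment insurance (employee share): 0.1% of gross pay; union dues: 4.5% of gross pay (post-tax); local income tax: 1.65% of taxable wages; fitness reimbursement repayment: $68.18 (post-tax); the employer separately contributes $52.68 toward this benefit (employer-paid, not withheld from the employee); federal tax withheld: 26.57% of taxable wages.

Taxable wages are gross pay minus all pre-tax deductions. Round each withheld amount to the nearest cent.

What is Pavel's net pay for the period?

Retirement plan contribution: $1,094.39 × 0.055 = $60.19
Taxable wages = $1,094.39 − $60.19 = $1,034.20
State income tax: $1,034.20 × 0.055 = $56.88
Federal tax withheld: $1,034.20 × 0.2657 = $274.79
Local income tax: $1,034.20 × 0.0165 = $17.06
State unemployment insurance (employee share): $1,094.39 × 0.001 = $1.09
Union dues: $1,094.39 × 0.045 = $49.25
Fitness reimbursement repayment: $68.18
(Employer's $52.68 toward fitness reimbursement repayment is not withheld from the employee.)
Total deductions = $60.19 + $56.88 + $274.79 + $17.06 + $1.09 + $49.25 + $68.18 = $527.44
Net pay = $1,094.39 − $527.44 = $566.95

$566.95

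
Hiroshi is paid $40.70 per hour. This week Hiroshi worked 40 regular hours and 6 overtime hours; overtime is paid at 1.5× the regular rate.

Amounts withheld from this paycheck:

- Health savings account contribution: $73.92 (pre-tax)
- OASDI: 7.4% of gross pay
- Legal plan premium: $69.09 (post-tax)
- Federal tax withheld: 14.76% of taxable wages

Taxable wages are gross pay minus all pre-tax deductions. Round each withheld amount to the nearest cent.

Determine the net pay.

Regular pay: 40 × $40.70 = $1,628.00
Overtime pay: 6 × $40.70 × 1.5 = $366.30
Gross pay = $1,628.00 + $366.30 = $1,994.30
Health savings account contribution: $73.92
Taxable wages = $1,994.30 − $73.92 = $1,920.38
Federal tax withheld: $1,920.38 × 0.1476 = $283.45
OASDI: $1,994.30 × 0.074 = $147.58
Legal plan premium: $69.09
Total deductions = $73.92 + $283.45 + $147.58 + $69.09 = $574.04
Net pay = $1,994.30 − $574.04 = $1,420.26

$1,420.26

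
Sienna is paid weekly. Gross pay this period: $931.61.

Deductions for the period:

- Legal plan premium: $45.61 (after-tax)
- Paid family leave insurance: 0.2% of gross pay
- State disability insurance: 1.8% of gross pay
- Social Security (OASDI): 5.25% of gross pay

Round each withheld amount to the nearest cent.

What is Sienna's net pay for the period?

State disability insurance: $931.61 × 0.018 = $16.77
Paid family leave insurance: $931.61 × 0.002 = $1.86
Social Security (OASDI): $931.61 × 0.0525 = $48.91
Legal plan premium: $45.61
Total deductions = $16.77 + $1.86 + $48.91 + $45.61 = $113.15
Net pay = $931.61 − $113.15 = $818.46

$818.46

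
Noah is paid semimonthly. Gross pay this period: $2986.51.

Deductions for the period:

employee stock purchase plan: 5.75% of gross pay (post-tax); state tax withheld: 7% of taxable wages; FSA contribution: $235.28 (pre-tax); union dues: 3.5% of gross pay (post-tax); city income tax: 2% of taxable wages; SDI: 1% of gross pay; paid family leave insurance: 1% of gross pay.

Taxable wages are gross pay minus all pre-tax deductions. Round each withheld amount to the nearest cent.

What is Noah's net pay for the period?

$2167.63

FSA contribution: $235.28
Taxable wages = $2986.51 − $235.28 = $2751.23
State tax withheld: $2751.23 × 0.07 = $192.59
City income tax: $2751.23 × 0.02 = $55.02
SDI: $2986.51 × 0.01 = $29.87
Paid family leave insurance: $2986.51 × 0.01 = $29.87
Union dues: $2986.51 × 0.035 = $104.53
Employee stock purchase plan: $2986.51 × 0.0575 = $171.72
Total deductions = $235.28 + $192.59 + $55.02 + $29.87 + $29.87 + $104.53 + $171.72 = $818.88
Net pay = $2986.51 − $818.88 = $2167.63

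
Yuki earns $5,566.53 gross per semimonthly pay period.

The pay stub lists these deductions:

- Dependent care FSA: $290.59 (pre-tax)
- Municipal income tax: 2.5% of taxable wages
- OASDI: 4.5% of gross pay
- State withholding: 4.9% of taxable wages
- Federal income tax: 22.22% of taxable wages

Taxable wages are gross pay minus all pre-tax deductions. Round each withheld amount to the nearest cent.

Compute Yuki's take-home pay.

$3,462.72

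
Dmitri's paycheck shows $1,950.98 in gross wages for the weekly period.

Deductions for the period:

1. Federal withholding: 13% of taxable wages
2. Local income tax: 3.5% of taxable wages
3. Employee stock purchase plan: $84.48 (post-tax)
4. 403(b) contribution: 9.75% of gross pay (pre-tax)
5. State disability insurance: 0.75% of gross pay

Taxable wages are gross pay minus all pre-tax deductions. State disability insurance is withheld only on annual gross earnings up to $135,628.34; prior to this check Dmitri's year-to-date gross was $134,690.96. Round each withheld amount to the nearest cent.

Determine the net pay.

$1,378.72

403(b) contribution: $1,950.98 × 0.0975 = $190.22
Taxable wages = $1,950.98 − $190.22 = $1,760.76
Federal withholding: $1,760.76 × 0.13 = $228.90
Local income tax: $1,760.76 × 0.035 = $61.63
State disability insurance: only $135,628.34 − $134,690.96 = $937.38 of this check is subject → $937.38 × 0.0075 = $7.03
Employee stock purchase plan: $84.48
Total deductions = $190.22 + $228.90 + $61.63 + $7.03 + $84.48 = $572.26
Net pay = $1,950.98 − $572.26 = $1,378.72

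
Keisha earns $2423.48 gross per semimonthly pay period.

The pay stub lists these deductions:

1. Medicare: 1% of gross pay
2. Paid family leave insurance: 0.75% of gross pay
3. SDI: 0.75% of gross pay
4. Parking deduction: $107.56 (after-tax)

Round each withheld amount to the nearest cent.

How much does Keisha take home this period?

Paid family leave insurance: $2423.48 × 0.0075 = $18.18
Medicare: $2423.48 × 0.01 = $24.23
SDI: $2423.48 × 0.0075 = $18.18
Parking deduction: $107.56
Total deductions = $18.18 + $24.23 + $18.18 + $107.56 = $168.15
Net pay = $2423.48 − $168.15 = $2255.33

$2255.33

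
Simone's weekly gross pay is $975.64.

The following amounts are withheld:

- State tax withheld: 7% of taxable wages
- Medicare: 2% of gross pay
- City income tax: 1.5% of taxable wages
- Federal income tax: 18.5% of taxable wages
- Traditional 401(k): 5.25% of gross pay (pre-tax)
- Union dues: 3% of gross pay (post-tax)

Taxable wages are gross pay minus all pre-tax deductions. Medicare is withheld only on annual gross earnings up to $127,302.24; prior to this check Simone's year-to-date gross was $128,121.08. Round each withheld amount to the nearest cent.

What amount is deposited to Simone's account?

$645.55

Traditional 401(k): $975.64 × 0.0525 = $51.22
Taxable wages = $975.64 − $51.22 = $924.42
State tax withheld: $924.42 × 0.07 = $64.71
City income tax: $924.42 × 0.015 = $13.87
Federal income tax: $924.42 × 0.185 = $171.02
Medicare: annual cap $127,302.24 already reached (YTD $128,121.08), so $0.00
Union dues: $975.64 × 0.03 = $29.27
Total deductions = $51.22 + $64.71 + $13.87 + $171.02 + $0.00 + $29.27 = $330.09
Net pay = $975.64 − $330.09 = $645.55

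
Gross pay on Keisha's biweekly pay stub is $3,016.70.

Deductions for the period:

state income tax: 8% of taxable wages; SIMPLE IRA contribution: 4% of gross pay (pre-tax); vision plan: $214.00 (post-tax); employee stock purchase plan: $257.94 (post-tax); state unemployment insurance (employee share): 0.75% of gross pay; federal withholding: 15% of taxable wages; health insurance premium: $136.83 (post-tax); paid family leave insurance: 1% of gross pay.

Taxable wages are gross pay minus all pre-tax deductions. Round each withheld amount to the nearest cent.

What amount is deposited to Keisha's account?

SIMPLE IRA contribution: $3,016.70 × 0.04 = $120.67
Taxable wages = $3,016.70 − $120.67 = $2,896.03
State income tax: $2,896.03 × 0.08 = $231.68
Federal withholding: $2,896.03 × 0.15 = $434.40
State unemployment insurance (employee share): $3,016.70 × 0.0075 = $22.63
Paid family leave insurance: $3,016.70 × 0.01 = $30.17
Health insurance premium: $136.83
Employee stock purchase plan: $257.94
Vision plan: $214.00
Total deductions = $120.67 + $231.68 + $434.40 + $22.63 + $30.17 + $136.83 + $257.94 + $214.00 = $1,448.32
Net pay = $3,016.70 − $1,448.32 = $1,568.38

$1,568.38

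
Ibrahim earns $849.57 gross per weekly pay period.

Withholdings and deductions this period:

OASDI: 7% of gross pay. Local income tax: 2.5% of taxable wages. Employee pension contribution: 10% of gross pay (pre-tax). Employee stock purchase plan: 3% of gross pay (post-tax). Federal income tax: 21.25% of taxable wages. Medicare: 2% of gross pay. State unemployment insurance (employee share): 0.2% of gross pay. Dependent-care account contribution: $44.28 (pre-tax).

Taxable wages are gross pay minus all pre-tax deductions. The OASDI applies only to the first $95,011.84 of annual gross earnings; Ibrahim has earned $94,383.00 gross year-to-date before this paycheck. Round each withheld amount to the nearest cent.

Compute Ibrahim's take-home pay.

$461.05

Employee pension contribution: $849.57 × 0.1 = $84.96
Dependent-care account contribution: $44.28
Pre-tax total = $84.96 + $44.28 = $129.24
Taxable wages = $849.57 − $129.24 = $720.33
Federal income tax: $720.33 × 0.2125 = $153.07
Local income tax: $720.33 × 0.025 = $18.01
OASDI: only $95,011.84 − $94,383.00 = $628.84 of this check is subject → $628.84 × 0.07 = $44.02
State unemployment insurance (employee share): $849.57 × 0.002 = $1.70
Medicare: $849.57 × 0.02 = $16.99
Employee stock purchase plan: $849.57 × 0.03 = $25.49
Total deductions = $84.96 + $44.28 + $153.07 + $18.01 + $44.02 + $1.70 + $16.99 + $25.49 = $388.52
Net pay = $849.57 − $388.52 = $461.05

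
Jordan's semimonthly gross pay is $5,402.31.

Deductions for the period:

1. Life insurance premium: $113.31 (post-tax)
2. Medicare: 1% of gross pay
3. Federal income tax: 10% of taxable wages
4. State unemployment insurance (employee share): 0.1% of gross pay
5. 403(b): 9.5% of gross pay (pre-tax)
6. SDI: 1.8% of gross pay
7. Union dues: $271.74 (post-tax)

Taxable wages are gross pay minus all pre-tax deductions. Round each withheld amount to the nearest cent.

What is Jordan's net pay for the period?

$3,858.47

403(b): $5,402.31 × 0.095 = $513.22
Taxable wages = $5,402.31 − $513.22 = $4,889.09
Federal income tax: $4,889.09 × 0.1 = $488.91
State unemployment insurance (employee share): $5,402.31 × 0.001 = $5.40
Medicare: $5,402.31 × 0.01 = $54.02
SDI: $5,402.31 × 0.018 = $97.24
Union dues: $271.74
Life insurance premium: $113.31
Total deductions = $513.22 + $488.91 + $5.40 + $54.02 + $97.24 + $271.74 + $113.31 = $1,543.84
Net pay = $5,402.31 − $1,543.84 = $3,858.47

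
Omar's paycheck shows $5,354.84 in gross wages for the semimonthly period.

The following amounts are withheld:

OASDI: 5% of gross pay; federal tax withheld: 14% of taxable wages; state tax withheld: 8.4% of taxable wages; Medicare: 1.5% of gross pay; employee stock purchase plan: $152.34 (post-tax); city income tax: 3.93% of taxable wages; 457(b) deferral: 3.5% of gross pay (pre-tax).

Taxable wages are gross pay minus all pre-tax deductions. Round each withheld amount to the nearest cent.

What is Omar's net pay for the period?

$3,306.44

457(b) deferral: $5,354.84 × 0.035 = $187.42
Taxable wages = $5,354.84 − $187.42 = $5,167.42
State tax withheld: $5,167.42 × 0.084 = $434.06
City income tax: $5,167.42 × 0.0393 = $203.08
Federal tax withheld: $5,167.42 × 0.14 = $723.44
OASDI: $5,354.84 × 0.05 = $267.74
Medicare: $5,354.84 × 0.015 = $80.32
Employee stock purchase plan: $152.34
Total deductions = $187.42 + $434.06 + $203.08 + $723.44 + $267.74 + $80.32 + $152.34 = $2,048.40
Net pay = $5,354.84 − $2,048.40 = $3,306.44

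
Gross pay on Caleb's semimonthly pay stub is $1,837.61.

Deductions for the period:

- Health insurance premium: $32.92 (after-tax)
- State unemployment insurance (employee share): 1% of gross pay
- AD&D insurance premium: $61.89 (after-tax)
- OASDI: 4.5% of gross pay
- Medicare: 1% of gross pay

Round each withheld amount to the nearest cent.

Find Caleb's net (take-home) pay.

$1,623.35

State unemployment insurance (employee share): $1,837.61 × 0.01 = $18.38
Medicare: $1,837.61 × 0.01 = $18.38
OASDI: $1,837.61 × 0.045 = $82.69
Health insurance premium: $32.92
AD&D insurance premium: $61.89
Total deductions = $18.38 + $18.38 + $82.69 + $32.92 + $61.89 = $214.26
Net pay = $1,837.61 − $214.26 = $1,623.35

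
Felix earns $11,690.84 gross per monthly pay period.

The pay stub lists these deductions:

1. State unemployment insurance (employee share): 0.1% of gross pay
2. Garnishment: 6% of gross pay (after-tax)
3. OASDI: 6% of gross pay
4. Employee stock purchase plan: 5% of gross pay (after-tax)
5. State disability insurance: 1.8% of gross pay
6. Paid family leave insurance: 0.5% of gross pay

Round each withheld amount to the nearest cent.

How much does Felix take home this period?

$9,422.82

OASDI: $11,690.84 × 0.06 = $701.45
State unemployment insurance (employee share): $11,690.84 × 0.001 = $11.69
Paid family leave insurance: $11,690.84 × 0.005 = $58.45
State disability insurance: $11,690.84 × 0.018 = $210.44
Employee stock purchase plan: $11,690.84 × 0.05 = $584.54
Garnishment: $11,690.84 × 0.06 = $701.45
Total deductions = $701.45 + $11.69 + $58.45 + $210.44 + $584.54 + $701.45 = $2,268.02
Net pay = $11,690.84 − $2,268.02 = $9,422.82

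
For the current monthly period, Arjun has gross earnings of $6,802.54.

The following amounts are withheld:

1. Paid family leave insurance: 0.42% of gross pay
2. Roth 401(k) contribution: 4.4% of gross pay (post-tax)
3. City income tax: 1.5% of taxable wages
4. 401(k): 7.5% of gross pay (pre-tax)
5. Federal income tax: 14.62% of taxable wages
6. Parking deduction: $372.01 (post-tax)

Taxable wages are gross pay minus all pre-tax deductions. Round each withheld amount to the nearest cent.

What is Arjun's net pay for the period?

401(k): $6,802.54 × 0.075 = $510.19
Taxable wages = $6,802.54 − $510.19 = $6,292.35
Federal income tax: $6,292.35 × 0.1462 = $919.94
City income tax: $6,292.35 × 0.015 = $94.39
Paid family leave insurance: $6,802.54 × 0.0042 = $28.57
Roth 401(k) contribution: $6,802.54 × 0.044 = $299.31
Parking deduction: $372.01
Total deductions = $510.19 + $919.94 + $94.39 + $28.57 + $299.31 + $372.01 = $2,224.41
Net pay = $6,802.54 − $2,224.41 = $4,578.13

$4,578.13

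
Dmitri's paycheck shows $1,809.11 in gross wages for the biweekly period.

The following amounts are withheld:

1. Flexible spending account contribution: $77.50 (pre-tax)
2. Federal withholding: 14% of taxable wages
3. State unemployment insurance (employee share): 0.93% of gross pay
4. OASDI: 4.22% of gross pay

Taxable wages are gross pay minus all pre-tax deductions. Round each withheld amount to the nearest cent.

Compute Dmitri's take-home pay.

Flexible spending account contribution: $77.50
Taxable wages = $1,809.11 − $77.50 = $1,731.61
Federal withholding: $1,731.61 × 0.14 = $242.43
State unemployment insurance (employee share): $1,809.11 × 0.0093 = $16.82
OASDI: $1,809.11 × 0.0422 = $76.34
Total deductions = $77.50 + $242.43 + $16.82 + $76.34 = $413.09
Net pay = $1,809.11 − $413.09 = $1,396.02

$1,396.02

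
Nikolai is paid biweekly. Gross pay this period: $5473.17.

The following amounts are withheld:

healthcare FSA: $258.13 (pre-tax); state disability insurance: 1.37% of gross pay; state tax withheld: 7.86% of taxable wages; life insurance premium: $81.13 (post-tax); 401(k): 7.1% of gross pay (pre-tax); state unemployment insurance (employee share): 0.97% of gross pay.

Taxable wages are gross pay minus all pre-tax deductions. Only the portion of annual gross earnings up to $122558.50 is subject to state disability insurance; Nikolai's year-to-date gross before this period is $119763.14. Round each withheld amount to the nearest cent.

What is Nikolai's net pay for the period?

$4274.56

Healthcare FSA: $258.13
401(k): $5473.17 × 0.071 = $388.60
Pre-tax total = $258.13 + $388.60 = $646.73
Taxable wages = $5473.17 − $646.73 = $4826.44
State tax withheld: $4826.44 × 0.0786 = $379.36
State unemployment insurance (employee share): $5473.17 × 0.0097 = $53.09
State disability insurance: only $122558.50 − $119763.14 = $2795.36 of this check is subject → $2795.36 × 0.0137 = $38.30
Life insurance premium: $81.13
Total deductions = $258.13 + $388.60 + $379.36 + $53.09 + $38.30 + $81.13 = $1198.61
Net pay = $5473.17 − $1198.61 = $4274.56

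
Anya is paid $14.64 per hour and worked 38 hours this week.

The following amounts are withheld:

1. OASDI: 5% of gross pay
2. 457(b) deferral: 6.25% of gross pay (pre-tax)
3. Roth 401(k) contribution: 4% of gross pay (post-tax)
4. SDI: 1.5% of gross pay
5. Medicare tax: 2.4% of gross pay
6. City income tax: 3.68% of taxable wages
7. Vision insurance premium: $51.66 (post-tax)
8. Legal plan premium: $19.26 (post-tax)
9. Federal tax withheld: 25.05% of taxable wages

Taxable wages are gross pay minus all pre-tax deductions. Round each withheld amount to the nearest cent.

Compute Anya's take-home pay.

Gross pay: 38 × $14.64 = $556.32
457(b) deferral: $556.32 × 0.0625 = $34.77
Taxable wages = $556.32 − $34.77 = $521.55
Federal tax withheld: $521.55 × 0.2505 = $130.65
City income tax: $521.55 × 0.0368 = $19.19
OASDI: $556.32 × 0.05 = $27.82
SDI: $556.32 × 0.015 = $8.34
Medicare tax: $556.32 × 0.024 = $13.35
Legal plan premium: $19.26
Roth 401(k) contribution: $556.32 × 0.04 = $22.25
Vision insurance premium: $51.66
Total deductions = $34.77 + $130.65 + $19.19 + $27.82 + $8.34 + $13.35 + $19.26 + $22.25 + $51.66 = $327.29
Net pay = $556.32 − $327.29 = $229.03

$229.03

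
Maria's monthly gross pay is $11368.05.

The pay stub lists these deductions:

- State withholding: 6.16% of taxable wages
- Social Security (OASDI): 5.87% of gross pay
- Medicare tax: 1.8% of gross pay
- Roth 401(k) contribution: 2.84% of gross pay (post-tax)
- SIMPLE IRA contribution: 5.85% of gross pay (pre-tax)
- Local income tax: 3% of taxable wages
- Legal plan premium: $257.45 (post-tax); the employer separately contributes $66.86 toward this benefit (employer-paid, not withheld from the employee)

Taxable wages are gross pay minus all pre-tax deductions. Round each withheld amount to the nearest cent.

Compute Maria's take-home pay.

$8270.40

SIMPLE IRA contribution: $11368.05 × 0.0585 = $665.03
Taxable wages = $11368.05 − $665.03 = $10703.02
Local income tax: $10703.02 × 0.03 = $321.09
State withholding: $10703.02 × 0.0616 = $659.31
Medicare tax: $11368.05 × 0.018 = $204.62
Social Security (OASDI): $11368.05 × 0.0587 = $667.30
Roth 401(k) contribution: $11368.05 × 0.0284 = $322.85
Legal plan premium: $257.45
(Employer's $66.86 toward legal plan premium is not withheld from the employee.)
Total deductions = $665.03 + $321.09 + $659.31 + $204.62 + $667.30 + $322.85 + $257.45 = $3097.65
Net pay = $11368.05 − $3097.65 = $8270.40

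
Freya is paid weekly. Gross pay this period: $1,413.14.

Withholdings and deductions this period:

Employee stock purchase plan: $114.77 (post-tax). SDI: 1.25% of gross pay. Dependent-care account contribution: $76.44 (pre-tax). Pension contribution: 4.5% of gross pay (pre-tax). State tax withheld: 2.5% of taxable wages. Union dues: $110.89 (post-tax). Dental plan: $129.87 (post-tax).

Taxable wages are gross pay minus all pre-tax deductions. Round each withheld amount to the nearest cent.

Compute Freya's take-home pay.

Dependent-care account contribution: $76.44
Pension contribution: $1,413.14 × 0.045 = $63.59
Pre-tax total = $76.44 + $63.59 = $140.03
Taxable wages = $1,413.14 − $140.03 = $1,273.11
State tax withheld: $1,273.11 × 0.025 = $31.83
SDI: $1,413.14 × 0.0125 = $17.66
Dental plan: $129.87
Employee stock purchase plan: $114.77
Union dues: $110.89
Total deductions = $76.44 + $63.59 + $31.83 + $17.66 + $129.87 + $114.77 + $110.89 = $545.05
Net pay = $1,413.14 − $545.05 = $868.09

$868.09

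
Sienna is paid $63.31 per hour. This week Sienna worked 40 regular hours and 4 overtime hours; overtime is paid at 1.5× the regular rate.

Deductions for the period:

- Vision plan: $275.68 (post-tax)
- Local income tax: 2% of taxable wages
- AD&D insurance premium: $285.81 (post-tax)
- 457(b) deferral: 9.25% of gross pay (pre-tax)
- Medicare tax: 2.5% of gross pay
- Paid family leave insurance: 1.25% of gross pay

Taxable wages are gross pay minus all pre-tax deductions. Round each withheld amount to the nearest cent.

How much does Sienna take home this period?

Regular pay: 40 × $63.31 = $2532.40
Overtime pay: 4 × $63.31 × 1.5 = $379.86
Gross pay = $2532.40 + $379.86 = $2912.26
457(b) deferral: $2912.26 × 0.0925 = $269.38
Taxable wages = $2912.26 − $269.38 = $2642.88
Local income tax: $2642.88 × 0.02 = $52.86
Paid family leave insurance: $2912.26 × 0.0125 = $36.40
Medicare tax: $2912.26 × 0.025 = $72.81
Vision plan: $275.68
AD&D insurance premium: $285.81
Total deductions = $269.38 + $52.86 + $36.40 + $72.81 + $275.68 + $285.81 = $992.94
Net pay = $2912.26 − $992.94 = $1919.32

$1919.32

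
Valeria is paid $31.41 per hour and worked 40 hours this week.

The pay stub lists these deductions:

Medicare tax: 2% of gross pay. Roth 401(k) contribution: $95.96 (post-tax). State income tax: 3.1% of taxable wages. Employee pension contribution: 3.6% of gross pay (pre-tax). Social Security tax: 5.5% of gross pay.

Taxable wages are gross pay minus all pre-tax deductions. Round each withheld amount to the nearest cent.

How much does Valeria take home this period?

Gross pay: 40 × $31.41 = $1256.40
Employee pension contribution: $1256.40 × 0.036 = $45.23
Taxable wages = $1256.40 − $45.23 = $1211.17
State income tax: $1211.17 × 0.031 = $37.55
Social Security tax: $1256.40 × 0.055 = $69.10
Medicare tax: $1256.40 × 0.02 = $25.13
Roth 401(k) contribution: $95.96
Total deductions = $45.23 + $37.55 + $69.10 + $25.13 + $95.96 = $272.97
Net pay = $1256.40 − $272.97 = $983.43

$983.43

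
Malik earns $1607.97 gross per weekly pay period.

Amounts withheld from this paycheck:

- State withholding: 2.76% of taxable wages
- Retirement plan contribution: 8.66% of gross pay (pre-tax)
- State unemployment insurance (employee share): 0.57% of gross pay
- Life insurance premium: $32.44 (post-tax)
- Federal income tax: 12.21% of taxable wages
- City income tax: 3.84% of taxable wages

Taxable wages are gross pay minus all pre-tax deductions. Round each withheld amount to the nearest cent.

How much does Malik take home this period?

Retirement plan contribution: $1607.97 × 0.0866 = $139.25
Taxable wages = $1607.97 − $139.25 = $1468.72
Federal income tax: $1468.72 × 0.1221 = $179.33
City income tax: $1468.72 × 0.0384 = $56.40
State withholding: $1468.72 × 0.0276 = $40.54
State unemployment insurance (employee share): $1607.97 × 0.0057 = $9.17
Life insurance premium: $32.44
Total deductions = $139.25 + $179.33 + $56.40 + $40.54 + $9.17 + $32.44 = $457.13
Net pay = $1607.97 − $457.13 = $1150.84

$1150.84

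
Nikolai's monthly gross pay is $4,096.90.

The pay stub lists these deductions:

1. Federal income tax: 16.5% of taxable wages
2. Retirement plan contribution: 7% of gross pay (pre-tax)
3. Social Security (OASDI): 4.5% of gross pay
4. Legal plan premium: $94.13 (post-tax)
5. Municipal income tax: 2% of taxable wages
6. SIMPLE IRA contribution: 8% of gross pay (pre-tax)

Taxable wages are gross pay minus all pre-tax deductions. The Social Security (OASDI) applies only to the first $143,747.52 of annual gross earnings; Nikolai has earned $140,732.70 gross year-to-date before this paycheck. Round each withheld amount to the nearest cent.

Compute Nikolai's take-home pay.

SIMPLE IRA contribution: $4,096.90 × 0.08 = $327.75
Retirement plan contribution: $4,096.90 × 0.07 = $286.78
Pre-tax total = $327.75 + $286.78 = $614.53
Taxable wages = $4,096.90 − $614.53 = $3,482.37
Federal income tax: $3,482.37 × 0.165 = $574.59
Municipal income tax: $3,482.37 × 0.02 = $69.65
Social Security (OASDI): only $143,747.52 − $140,732.70 = $3,014.82 of this check is subject → $3,014.82 × 0.045 = $135.67
Legal plan premium: $94.13
Total deductions = $327.75 + $286.78 + $574.59 + $69.65 + $135.67 + $94.13 = $1,488.57
Net pay = $4,096.90 − $1,488.57 = $2,608.33

$2,608.33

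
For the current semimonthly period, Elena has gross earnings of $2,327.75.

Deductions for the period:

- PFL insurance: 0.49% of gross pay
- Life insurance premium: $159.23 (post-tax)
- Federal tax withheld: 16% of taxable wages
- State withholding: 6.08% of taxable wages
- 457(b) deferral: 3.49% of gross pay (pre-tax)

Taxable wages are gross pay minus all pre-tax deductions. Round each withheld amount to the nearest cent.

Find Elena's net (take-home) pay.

$1,579.84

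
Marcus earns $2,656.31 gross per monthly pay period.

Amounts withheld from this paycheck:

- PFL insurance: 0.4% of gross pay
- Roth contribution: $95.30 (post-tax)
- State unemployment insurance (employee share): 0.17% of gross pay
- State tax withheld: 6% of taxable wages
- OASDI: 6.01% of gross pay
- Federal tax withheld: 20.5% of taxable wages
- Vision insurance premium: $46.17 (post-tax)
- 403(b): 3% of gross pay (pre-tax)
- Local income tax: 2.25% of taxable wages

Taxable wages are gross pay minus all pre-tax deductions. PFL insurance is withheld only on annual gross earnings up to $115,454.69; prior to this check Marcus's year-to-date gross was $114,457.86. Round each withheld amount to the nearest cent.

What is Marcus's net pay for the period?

$1,526.22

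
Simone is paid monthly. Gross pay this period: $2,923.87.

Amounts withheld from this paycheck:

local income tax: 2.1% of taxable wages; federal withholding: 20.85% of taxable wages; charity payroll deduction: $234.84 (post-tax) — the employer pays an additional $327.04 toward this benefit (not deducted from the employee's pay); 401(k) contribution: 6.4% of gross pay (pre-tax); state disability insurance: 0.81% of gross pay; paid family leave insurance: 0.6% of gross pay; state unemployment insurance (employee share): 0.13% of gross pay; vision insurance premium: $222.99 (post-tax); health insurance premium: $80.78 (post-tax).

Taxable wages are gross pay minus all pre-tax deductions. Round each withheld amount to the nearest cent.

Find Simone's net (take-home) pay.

401(k) contribution: $2,923.87 × 0.064 = $187.13
Taxable wages = $2,923.87 − $187.13 = $2,736.74
Federal withholding: $2,736.74 × 0.2085 = $570.61
Local income tax: $2,736.74 × 0.021 = $57.47
Paid family leave insurance: $2,923.87 × 0.006 = $17.54
State unemployment insurance (employee share): $2,923.87 × 0.0013 = $3.80
State disability insurance: $2,923.87 × 0.0081 = $23.68
Health insurance premium: $80.78
Charity payroll deduction: $234.84
Vision insurance premium: $222.99
(Employer's $327.04 toward charity payroll deduction is not withheld from the employee.)
Total deductions = $187.13 + $570.61 + $57.47 + $17.54 + $3.80 + $23.68 + $80.78 + $234.84 + $222.99 = $1,398.84
Net pay = $2,923.87 − $1,398.84 = $1,525.03

$1,525.03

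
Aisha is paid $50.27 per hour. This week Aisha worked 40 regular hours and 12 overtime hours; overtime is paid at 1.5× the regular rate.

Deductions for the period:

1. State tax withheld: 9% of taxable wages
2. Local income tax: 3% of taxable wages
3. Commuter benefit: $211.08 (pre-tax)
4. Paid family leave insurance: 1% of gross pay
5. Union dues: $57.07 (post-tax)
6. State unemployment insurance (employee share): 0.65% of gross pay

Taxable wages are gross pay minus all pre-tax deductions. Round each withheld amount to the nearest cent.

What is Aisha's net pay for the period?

$2,274.85

Regular pay: 40 × $50.27 = $2,010.80
Overtime pay: 12 × $50.27 × 1.5 = $904.86
Gross pay = $2,010.80 + $904.86 = $2,915.66
Commuter benefit: $211.08
Taxable wages = $2,915.66 − $211.08 = $2,704.58
Local income tax: $2,704.58 × 0.03 = $81.14
State tax withheld: $2,704.58 × 0.09 = $243.41
Paid family leave insurance: $2,915.66 × 0.01 = $29.16
State unemployment insurance (employee share): $2,915.66 × 0.0065 = $18.95
Union dues: $57.07
Total deductions = $211.08 + $81.14 + $243.41 + $29.16 + $18.95 + $57.07 = $640.81
Net pay = $2,915.66 − $640.81 = $2,274.85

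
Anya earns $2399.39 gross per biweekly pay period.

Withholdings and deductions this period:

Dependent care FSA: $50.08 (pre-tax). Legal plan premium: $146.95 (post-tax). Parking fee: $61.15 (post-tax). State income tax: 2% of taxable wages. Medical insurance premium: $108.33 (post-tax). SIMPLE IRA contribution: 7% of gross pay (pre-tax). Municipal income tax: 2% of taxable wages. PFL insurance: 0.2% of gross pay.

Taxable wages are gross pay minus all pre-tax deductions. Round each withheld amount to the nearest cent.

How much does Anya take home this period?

Dependent care FSA: $50.08
SIMPLE IRA contribution: $2399.39 × 0.07 = $167.96
Pre-tax total = $50.08 + $167.96 = $218.04
Taxable wages = $2399.39 − $218.04 = $2181.35
Municipal income tax: $2181.35 × 0.02 = $43.63
State income tax: $2181.35 × 0.02 = $43.63
PFL insurance: $2399.39 × 0.002 = $4.80
Legal plan premium: $146.95
Parking fee: $61.15
Medical insurance premium: $108.33
Total deductions = $50.08 + $167.96 + $43.63 + $43.63 + $4.80 + $146.95 + $61.15 + $108.33 = $626.53
Net pay = $2399.39 − $626.53 = $1772.86

$1772.86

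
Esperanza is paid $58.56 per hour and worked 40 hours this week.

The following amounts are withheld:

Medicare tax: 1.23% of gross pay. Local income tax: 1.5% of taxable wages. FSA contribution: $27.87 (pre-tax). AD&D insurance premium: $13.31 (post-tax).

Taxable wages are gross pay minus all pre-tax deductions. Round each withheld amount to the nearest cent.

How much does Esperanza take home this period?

Gross pay: 40 × $58.56 = $2,342.40
FSA contribution: $27.87
Taxable wages = $2,342.40 − $27.87 = $2,314.53
Local income tax: $2,314.53 × 0.015 = $34.72
Medicare tax: $2,342.40 × 0.0123 = $28.81
AD&D insurance premium: $13.31
Total deductions = $27.87 + $34.72 + $28.81 + $13.31 = $104.71
Net pay = $2,342.40 − $104.71 = $2,237.69

$2,237.69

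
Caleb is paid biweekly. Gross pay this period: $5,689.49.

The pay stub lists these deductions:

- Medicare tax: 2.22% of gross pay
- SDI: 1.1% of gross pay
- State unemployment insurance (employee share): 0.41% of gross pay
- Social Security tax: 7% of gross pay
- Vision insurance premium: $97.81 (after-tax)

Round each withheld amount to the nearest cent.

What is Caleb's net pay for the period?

$4,981.20

SDI: $5,689.49 × 0.011 = $62.58
Medicare tax: $5,689.49 × 0.0222 = $126.31
State unemployment insurance (employee share): $5,689.49 × 0.0041 = $23.33
Social Security tax: $5,689.49 × 0.07 = $398.26
Vision insurance premium: $97.81
Total deductions = $62.58 + $126.31 + $23.33 + $398.26 + $97.81 = $708.29
Net pay = $5,689.49 − $708.29 = $4,981.20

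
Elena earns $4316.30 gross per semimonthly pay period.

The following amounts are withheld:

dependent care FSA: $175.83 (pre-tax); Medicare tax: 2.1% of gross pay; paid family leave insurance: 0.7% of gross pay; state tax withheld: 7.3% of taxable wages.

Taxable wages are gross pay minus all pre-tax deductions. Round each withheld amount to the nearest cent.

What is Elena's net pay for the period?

$3717.37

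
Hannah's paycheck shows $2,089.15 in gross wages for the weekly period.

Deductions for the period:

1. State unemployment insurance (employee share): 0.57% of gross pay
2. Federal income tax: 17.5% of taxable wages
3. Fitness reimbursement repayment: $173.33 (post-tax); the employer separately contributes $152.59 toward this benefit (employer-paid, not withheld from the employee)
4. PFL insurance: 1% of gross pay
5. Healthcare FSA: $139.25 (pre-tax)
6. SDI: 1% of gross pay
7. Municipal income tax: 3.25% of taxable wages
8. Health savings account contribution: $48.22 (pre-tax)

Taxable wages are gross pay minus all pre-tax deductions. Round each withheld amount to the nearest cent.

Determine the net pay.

Health savings account contribution: $48.22
Healthcare FSA: $139.25
Pre-tax total = $48.22 + $139.25 = $187.47
Taxable wages = $2,089.15 − $187.47 = $1,901.68
Federal income tax: $1,901.68 × 0.175 = $332.79
Municipal income tax: $1,901.68 × 0.0325 = $61.80
PFL insurance: $2,089.15 × 0.01 = $20.89
SDI: $2,089.15 × 0.01 = $20.89
State unemployment insurance (employee share): $2,089.15 × 0.0057 = $11.91
Fitness reimbursement repayment: $173.33
(Employer's $152.59 toward fitness reimbursement repayment is not withheld from the employee.)
Total deductions = $48.22 + $139.25 + $332.79 + $61.80 + $20.89 + $20.89 + $11.91 + $173.33 = $809.08
Net pay = $2,089.15 − $809.08 = $1,280.07

$1,280.07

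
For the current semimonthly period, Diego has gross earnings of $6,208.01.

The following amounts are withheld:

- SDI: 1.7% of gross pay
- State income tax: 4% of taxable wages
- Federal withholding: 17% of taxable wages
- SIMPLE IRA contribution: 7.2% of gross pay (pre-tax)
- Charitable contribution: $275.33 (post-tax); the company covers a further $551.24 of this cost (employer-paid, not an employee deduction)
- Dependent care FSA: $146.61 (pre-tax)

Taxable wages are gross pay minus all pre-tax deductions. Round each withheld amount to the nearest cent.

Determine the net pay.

$4,054.52

Dependent care FSA: $146.61
SIMPLE IRA contribution: $6,208.01 × 0.072 = $446.98
Pre-tax total = $146.61 + $446.98 = $593.59
Taxable wages = $6,208.01 − $593.59 = $5,614.42
Federal withholding: $5,614.42 × 0.17 = $954.45
State income tax: $5,614.42 × 0.04 = $224.58
SDI: $6,208.01 × 0.017 = $105.54
Charitable contribution: $275.33
(Employer's $551.24 toward charitable contribution is not withheld from the employee.)
Total deductions = $146.61 + $446.98 + $954.45 + $224.58 + $105.54 + $275.33 = $2,153.49
Net pay = $6,208.01 − $2,153.49 = $4,054.52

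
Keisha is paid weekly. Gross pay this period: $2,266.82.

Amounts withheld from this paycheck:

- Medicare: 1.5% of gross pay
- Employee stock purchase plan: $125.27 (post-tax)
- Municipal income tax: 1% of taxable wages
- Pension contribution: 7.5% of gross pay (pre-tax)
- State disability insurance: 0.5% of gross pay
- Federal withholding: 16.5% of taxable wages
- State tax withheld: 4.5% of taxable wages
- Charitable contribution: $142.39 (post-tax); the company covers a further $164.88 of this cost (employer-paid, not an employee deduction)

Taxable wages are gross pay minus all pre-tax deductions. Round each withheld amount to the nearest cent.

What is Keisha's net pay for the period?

$1,322.52

Pension contribution: $2,266.82 × 0.075 = $170.01
Taxable wages = $2,266.82 − $170.01 = $2,096.81
Federal withholding: $2,096.81 × 0.165 = $345.97
State tax withheld: $2,096.81 × 0.045 = $94.36
Municipal income tax: $2,096.81 × 0.01 = $20.97
Medicare: $2,266.82 × 0.015 = $34.00
State disability insurance: $2,266.82 × 0.005 = $11.33
Employee stock purchase plan: $125.27
Charitable contribution: $142.39
(Employer's $164.88 toward charitable contribution is not withheld from the employee.)
Total deductions = $170.01 + $345.97 + $94.36 + $20.97 + $34.00 + $11.33 + $125.27 + $142.39 = $944.30
Net pay = $2,266.82 − $944.30 = $1,322.52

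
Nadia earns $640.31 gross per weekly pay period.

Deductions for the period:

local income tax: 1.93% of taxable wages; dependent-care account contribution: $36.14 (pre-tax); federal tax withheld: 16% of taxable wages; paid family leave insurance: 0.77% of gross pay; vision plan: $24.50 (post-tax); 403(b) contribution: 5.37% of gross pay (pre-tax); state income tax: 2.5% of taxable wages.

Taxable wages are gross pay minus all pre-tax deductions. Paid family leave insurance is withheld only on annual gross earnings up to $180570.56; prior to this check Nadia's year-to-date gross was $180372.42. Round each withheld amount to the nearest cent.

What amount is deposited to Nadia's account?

403(b) contribution: $640.31 × 0.0537 = $34.38
Dependent-care account contribution: $36.14
Pre-tax total = $34.38 + $36.14 = $70.52
Taxable wages = $640.31 − $70.52 = $569.79
Federal tax withheld: $569.79 × 0.16 = $91.17
Local income tax: $569.79 × 0.0193 = $11.00
State income tax: $569.79 × 0.025 = $14.24
Paid family leave insurance: only $180570.56 − $180372.42 = $198.14 of this check is subject → $198.14 × 0.0077 = $1.53
Vision plan: $24.50
Total deductions = $34.38 + $36.14 + $91.17 + $11.00 + $14.24 + $1.53 + $24.50 = $212.96
Net pay = $640.31 − $212.96 = $427.35

$427.35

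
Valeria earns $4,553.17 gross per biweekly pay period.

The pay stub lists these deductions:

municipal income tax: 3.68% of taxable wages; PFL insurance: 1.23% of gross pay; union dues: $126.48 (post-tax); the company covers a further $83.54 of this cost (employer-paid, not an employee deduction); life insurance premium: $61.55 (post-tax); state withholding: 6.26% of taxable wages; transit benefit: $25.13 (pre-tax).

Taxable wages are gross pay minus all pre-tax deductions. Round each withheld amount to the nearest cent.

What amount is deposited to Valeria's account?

Transit benefit: $25.13
Taxable wages = $4,553.17 − $25.13 = $4,528.04
Municipal income tax: $4,528.04 × 0.0368 = $166.63
State withholding: $4,528.04 × 0.0626 = $283.46
PFL insurance: $4,553.17 × 0.0123 = $56.00
Union dues: $126.48
Life insurance premium: $61.55
(Employer's $83.54 toward union dues is not withheld from the employee.)
Total deductions = $25.13 + $166.63 + $283.46 + $56.00 + $126.48 + $61.55 = $719.25
Net pay = $4,553.17 − $719.25 = $3,833.92

$3,833.92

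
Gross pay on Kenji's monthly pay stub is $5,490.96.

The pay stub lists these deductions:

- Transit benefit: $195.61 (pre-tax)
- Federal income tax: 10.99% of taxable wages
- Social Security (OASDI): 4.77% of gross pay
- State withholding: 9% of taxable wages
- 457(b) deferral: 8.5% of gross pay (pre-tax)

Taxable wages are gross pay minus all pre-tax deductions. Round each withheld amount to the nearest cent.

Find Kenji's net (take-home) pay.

Transit benefit: $195.61
457(b) deferral: $5,490.96 × 0.085 = $466.73
Pre-tax total = $195.61 + $466.73 = $662.34
Taxable wages = $5,490.96 − $662.34 = $4,828.62
State withholding: $4,828.62 × 0.09 = $434.58
Federal income tax: $4,828.62 × 0.1099 = $530.67
Social Security (OASDI): $5,490.96 × 0.0477 = $261.92
Total deductions = $195.61 + $466.73 + $434.58 + $530.67 + $261.92 = $1,889.51
Net pay = $5,490.96 − $1,889.51 = $3,601.45

$3,601.45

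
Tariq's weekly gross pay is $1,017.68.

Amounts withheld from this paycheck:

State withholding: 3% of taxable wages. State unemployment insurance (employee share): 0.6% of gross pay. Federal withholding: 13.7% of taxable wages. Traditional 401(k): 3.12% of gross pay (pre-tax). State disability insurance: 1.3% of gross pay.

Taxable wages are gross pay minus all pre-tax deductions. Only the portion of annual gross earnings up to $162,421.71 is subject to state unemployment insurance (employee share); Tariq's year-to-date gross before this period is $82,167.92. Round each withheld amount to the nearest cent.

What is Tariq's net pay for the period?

$801.94

Traditional 401(k): $1,017.68 × 0.0312 = $31.75
Taxable wages = $1,017.68 − $31.75 = $985.93
Federal withholding: $985.93 × 0.137 = $135.07
State withholding: $985.93 × 0.03 = $29.58
State unemployment insurance (employee share): cap not yet reached, full $1,017.68 is subject → $1,017.68 × 0.006 = $6.11
State disability insurance: $1,017.68 × 0.013 = $13.23
Total deductions = $31.75 + $135.07 + $29.58 + $6.11 + $13.23 = $215.74
Net pay = $1,017.68 − $215.74 = $801.94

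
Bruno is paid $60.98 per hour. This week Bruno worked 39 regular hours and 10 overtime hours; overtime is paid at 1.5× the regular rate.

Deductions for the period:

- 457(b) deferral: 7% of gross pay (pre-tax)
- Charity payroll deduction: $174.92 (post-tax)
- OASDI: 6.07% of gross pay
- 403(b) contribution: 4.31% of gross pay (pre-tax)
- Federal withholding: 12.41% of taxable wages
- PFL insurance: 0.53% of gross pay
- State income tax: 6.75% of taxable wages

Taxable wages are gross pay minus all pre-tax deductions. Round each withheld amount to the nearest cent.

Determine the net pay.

$1,968.69

Regular pay: 39 × $60.98 = $2,378.22
Overtime pay: 10 × $60.98 × 1.5 = $914.70
Gross pay = $2,378.22 + $914.70 = $3,292.92
457(b) deferral: $3,292.92 × 0.07 = $230.50
403(b) contribution: $3,292.92 × 0.0431 = $141.92
Pre-tax total = $230.50 + $141.92 = $372.42
Taxable wages = $3,292.92 − $372.42 = $2,920.50
Federal withholding: $2,920.50 × 0.1241 = $362.43
State income tax: $2,920.50 × 0.0675 = $197.13
OASDI: $3,292.92 × 0.0607 = $199.88
PFL insurance: $3,292.92 × 0.0053 = $17.45
Charity payroll deduction: $174.92
Total deductions = $230.50 + $141.92 + $362.43 + $197.13 + $199.88 + $17.45 + $174.92 = $1,324.23
Net pay = $3,292.92 − $1,324.23 = $1,968.69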